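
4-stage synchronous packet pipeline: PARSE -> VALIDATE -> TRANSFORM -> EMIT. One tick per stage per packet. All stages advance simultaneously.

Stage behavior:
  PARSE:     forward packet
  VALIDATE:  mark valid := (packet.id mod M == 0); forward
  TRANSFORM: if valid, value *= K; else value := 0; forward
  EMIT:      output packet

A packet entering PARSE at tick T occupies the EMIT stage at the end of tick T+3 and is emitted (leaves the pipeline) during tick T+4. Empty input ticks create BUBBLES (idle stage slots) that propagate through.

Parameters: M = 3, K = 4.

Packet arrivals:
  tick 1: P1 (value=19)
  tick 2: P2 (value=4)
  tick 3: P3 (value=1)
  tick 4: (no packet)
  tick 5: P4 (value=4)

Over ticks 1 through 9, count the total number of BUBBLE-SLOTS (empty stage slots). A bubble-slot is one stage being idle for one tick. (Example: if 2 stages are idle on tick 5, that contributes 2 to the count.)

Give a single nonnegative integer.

Answer: 20

Derivation:
Tick 1: [PARSE:P1(v=19,ok=F), VALIDATE:-, TRANSFORM:-, EMIT:-] out:-; bubbles=3
Tick 2: [PARSE:P2(v=4,ok=F), VALIDATE:P1(v=19,ok=F), TRANSFORM:-, EMIT:-] out:-; bubbles=2
Tick 3: [PARSE:P3(v=1,ok=F), VALIDATE:P2(v=4,ok=F), TRANSFORM:P1(v=0,ok=F), EMIT:-] out:-; bubbles=1
Tick 4: [PARSE:-, VALIDATE:P3(v=1,ok=T), TRANSFORM:P2(v=0,ok=F), EMIT:P1(v=0,ok=F)] out:-; bubbles=1
Tick 5: [PARSE:P4(v=4,ok=F), VALIDATE:-, TRANSFORM:P3(v=4,ok=T), EMIT:P2(v=0,ok=F)] out:P1(v=0); bubbles=1
Tick 6: [PARSE:-, VALIDATE:P4(v=4,ok=F), TRANSFORM:-, EMIT:P3(v=4,ok=T)] out:P2(v=0); bubbles=2
Tick 7: [PARSE:-, VALIDATE:-, TRANSFORM:P4(v=0,ok=F), EMIT:-] out:P3(v=4); bubbles=3
Tick 8: [PARSE:-, VALIDATE:-, TRANSFORM:-, EMIT:P4(v=0,ok=F)] out:-; bubbles=3
Tick 9: [PARSE:-, VALIDATE:-, TRANSFORM:-, EMIT:-] out:P4(v=0); bubbles=4
Total bubble-slots: 20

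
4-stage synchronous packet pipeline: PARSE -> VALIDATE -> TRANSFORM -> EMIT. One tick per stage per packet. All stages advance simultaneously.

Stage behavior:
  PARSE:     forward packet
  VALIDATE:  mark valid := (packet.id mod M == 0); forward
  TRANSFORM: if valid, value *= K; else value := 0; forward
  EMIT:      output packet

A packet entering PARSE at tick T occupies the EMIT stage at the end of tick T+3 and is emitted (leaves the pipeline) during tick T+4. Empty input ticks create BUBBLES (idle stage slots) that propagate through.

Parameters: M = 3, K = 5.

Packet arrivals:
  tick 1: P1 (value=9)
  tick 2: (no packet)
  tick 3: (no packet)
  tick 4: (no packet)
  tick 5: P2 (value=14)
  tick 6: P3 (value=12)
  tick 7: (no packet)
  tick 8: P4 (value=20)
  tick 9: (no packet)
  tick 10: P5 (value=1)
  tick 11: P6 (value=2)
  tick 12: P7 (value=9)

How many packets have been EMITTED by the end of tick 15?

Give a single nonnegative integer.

Tick 1: [PARSE:P1(v=9,ok=F), VALIDATE:-, TRANSFORM:-, EMIT:-] out:-; in:P1
Tick 2: [PARSE:-, VALIDATE:P1(v=9,ok=F), TRANSFORM:-, EMIT:-] out:-; in:-
Tick 3: [PARSE:-, VALIDATE:-, TRANSFORM:P1(v=0,ok=F), EMIT:-] out:-; in:-
Tick 4: [PARSE:-, VALIDATE:-, TRANSFORM:-, EMIT:P1(v=0,ok=F)] out:-; in:-
Tick 5: [PARSE:P2(v=14,ok=F), VALIDATE:-, TRANSFORM:-, EMIT:-] out:P1(v=0); in:P2
Tick 6: [PARSE:P3(v=12,ok=F), VALIDATE:P2(v=14,ok=F), TRANSFORM:-, EMIT:-] out:-; in:P3
Tick 7: [PARSE:-, VALIDATE:P3(v=12,ok=T), TRANSFORM:P2(v=0,ok=F), EMIT:-] out:-; in:-
Tick 8: [PARSE:P4(v=20,ok=F), VALIDATE:-, TRANSFORM:P3(v=60,ok=T), EMIT:P2(v=0,ok=F)] out:-; in:P4
Tick 9: [PARSE:-, VALIDATE:P4(v=20,ok=F), TRANSFORM:-, EMIT:P3(v=60,ok=T)] out:P2(v=0); in:-
Tick 10: [PARSE:P5(v=1,ok=F), VALIDATE:-, TRANSFORM:P4(v=0,ok=F), EMIT:-] out:P3(v=60); in:P5
Tick 11: [PARSE:P6(v=2,ok=F), VALIDATE:P5(v=1,ok=F), TRANSFORM:-, EMIT:P4(v=0,ok=F)] out:-; in:P6
Tick 12: [PARSE:P7(v=9,ok=F), VALIDATE:P6(v=2,ok=T), TRANSFORM:P5(v=0,ok=F), EMIT:-] out:P4(v=0); in:P7
Tick 13: [PARSE:-, VALIDATE:P7(v=9,ok=F), TRANSFORM:P6(v=10,ok=T), EMIT:P5(v=0,ok=F)] out:-; in:-
Tick 14: [PARSE:-, VALIDATE:-, TRANSFORM:P7(v=0,ok=F), EMIT:P6(v=10,ok=T)] out:P5(v=0); in:-
Tick 15: [PARSE:-, VALIDATE:-, TRANSFORM:-, EMIT:P7(v=0,ok=F)] out:P6(v=10); in:-
Emitted by tick 15: ['P1', 'P2', 'P3', 'P4', 'P5', 'P6']

Answer: 6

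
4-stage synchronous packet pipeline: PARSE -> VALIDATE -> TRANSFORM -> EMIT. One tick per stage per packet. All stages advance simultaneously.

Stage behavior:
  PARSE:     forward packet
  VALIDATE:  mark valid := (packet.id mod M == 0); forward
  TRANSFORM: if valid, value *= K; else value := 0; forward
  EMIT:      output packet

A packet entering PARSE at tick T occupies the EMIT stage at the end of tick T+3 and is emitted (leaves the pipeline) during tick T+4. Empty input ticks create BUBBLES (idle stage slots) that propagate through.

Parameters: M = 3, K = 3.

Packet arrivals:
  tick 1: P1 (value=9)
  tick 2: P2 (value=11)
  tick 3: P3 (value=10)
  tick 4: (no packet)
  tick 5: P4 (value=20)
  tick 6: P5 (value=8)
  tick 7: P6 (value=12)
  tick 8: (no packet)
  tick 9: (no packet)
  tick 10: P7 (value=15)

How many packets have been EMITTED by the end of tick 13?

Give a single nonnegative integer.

Answer: 6

Derivation:
Tick 1: [PARSE:P1(v=9,ok=F), VALIDATE:-, TRANSFORM:-, EMIT:-] out:-; in:P1
Tick 2: [PARSE:P2(v=11,ok=F), VALIDATE:P1(v=9,ok=F), TRANSFORM:-, EMIT:-] out:-; in:P2
Tick 3: [PARSE:P3(v=10,ok=F), VALIDATE:P2(v=11,ok=F), TRANSFORM:P1(v=0,ok=F), EMIT:-] out:-; in:P3
Tick 4: [PARSE:-, VALIDATE:P3(v=10,ok=T), TRANSFORM:P2(v=0,ok=F), EMIT:P1(v=0,ok=F)] out:-; in:-
Tick 5: [PARSE:P4(v=20,ok=F), VALIDATE:-, TRANSFORM:P3(v=30,ok=T), EMIT:P2(v=0,ok=F)] out:P1(v=0); in:P4
Tick 6: [PARSE:P5(v=8,ok=F), VALIDATE:P4(v=20,ok=F), TRANSFORM:-, EMIT:P3(v=30,ok=T)] out:P2(v=0); in:P5
Tick 7: [PARSE:P6(v=12,ok=F), VALIDATE:P5(v=8,ok=F), TRANSFORM:P4(v=0,ok=F), EMIT:-] out:P3(v=30); in:P6
Tick 8: [PARSE:-, VALIDATE:P6(v=12,ok=T), TRANSFORM:P5(v=0,ok=F), EMIT:P4(v=0,ok=F)] out:-; in:-
Tick 9: [PARSE:-, VALIDATE:-, TRANSFORM:P6(v=36,ok=T), EMIT:P5(v=0,ok=F)] out:P4(v=0); in:-
Tick 10: [PARSE:P7(v=15,ok=F), VALIDATE:-, TRANSFORM:-, EMIT:P6(v=36,ok=T)] out:P5(v=0); in:P7
Tick 11: [PARSE:-, VALIDATE:P7(v=15,ok=F), TRANSFORM:-, EMIT:-] out:P6(v=36); in:-
Tick 12: [PARSE:-, VALIDATE:-, TRANSFORM:P7(v=0,ok=F), EMIT:-] out:-; in:-
Tick 13: [PARSE:-, VALIDATE:-, TRANSFORM:-, EMIT:P7(v=0,ok=F)] out:-; in:-
Emitted by tick 13: ['P1', 'P2', 'P3', 'P4', 'P5', 'P6']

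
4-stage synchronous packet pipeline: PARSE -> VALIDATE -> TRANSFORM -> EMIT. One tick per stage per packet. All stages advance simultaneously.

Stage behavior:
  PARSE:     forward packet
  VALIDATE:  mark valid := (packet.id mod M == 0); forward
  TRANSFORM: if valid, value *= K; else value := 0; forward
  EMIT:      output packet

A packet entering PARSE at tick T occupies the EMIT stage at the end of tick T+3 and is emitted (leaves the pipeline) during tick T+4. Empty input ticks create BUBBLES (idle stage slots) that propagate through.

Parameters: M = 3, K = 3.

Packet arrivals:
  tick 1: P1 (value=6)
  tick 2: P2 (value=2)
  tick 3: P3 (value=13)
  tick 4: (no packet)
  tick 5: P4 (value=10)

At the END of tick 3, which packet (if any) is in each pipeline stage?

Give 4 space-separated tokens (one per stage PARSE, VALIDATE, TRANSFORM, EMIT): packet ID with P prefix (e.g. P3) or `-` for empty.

Answer: P3 P2 P1 -

Derivation:
Tick 1: [PARSE:P1(v=6,ok=F), VALIDATE:-, TRANSFORM:-, EMIT:-] out:-; in:P1
Tick 2: [PARSE:P2(v=2,ok=F), VALIDATE:P1(v=6,ok=F), TRANSFORM:-, EMIT:-] out:-; in:P2
Tick 3: [PARSE:P3(v=13,ok=F), VALIDATE:P2(v=2,ok=F), TRANSFORM:P1(v=0,ok=F), EMIT:-] out:-; in:P3
At end of tick 3: ['P3', 'P2', 'P1', '-']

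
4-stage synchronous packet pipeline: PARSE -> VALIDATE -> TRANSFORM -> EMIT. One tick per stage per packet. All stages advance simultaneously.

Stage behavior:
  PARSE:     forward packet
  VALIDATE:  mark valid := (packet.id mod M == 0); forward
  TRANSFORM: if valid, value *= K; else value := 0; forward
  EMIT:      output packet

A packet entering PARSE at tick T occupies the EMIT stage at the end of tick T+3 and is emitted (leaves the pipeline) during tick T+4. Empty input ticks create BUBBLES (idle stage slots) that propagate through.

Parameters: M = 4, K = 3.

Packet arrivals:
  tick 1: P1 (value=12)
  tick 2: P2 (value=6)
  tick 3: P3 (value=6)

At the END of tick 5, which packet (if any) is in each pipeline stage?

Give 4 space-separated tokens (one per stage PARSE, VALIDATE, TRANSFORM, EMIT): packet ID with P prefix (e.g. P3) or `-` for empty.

Tick 1: [PARSE:P1(v=12,ok=F), VALIDATE:-, TRANSFORM:-, EMIT:-] out:-; in:P1
Tick 2: [PARSE:P2(v=6,ok=F), VALIDATE:P1(v=12,ok=F), TRANSFORM:-, EMIT:-] out:-; in:P2
Tick 3: [PARSE:P3(v=6,ok=F), VALIDATE:P2(v=6,ok=F), TRANSFORM:P1(v=0,ok=F), EMIT:-] out:-; in:P3
Tick 4: [PARSE:-, VALIDATE:P3(v=6,ok=F), TRANSFORM:P2(v=0,ok=F), EMIT:P1(v=0,ok=F)] out:-; in:-
Tick 5: [PARSE:-, VALIDATE:-, TRANSFORM:P3(v=0,ok=F), EMIT:P2(v=0,ok=F)] out:P1(v=0); in:-
At end of tick 5: ['-', '-', 'P3', 'P2']

Answer: - - P3 P2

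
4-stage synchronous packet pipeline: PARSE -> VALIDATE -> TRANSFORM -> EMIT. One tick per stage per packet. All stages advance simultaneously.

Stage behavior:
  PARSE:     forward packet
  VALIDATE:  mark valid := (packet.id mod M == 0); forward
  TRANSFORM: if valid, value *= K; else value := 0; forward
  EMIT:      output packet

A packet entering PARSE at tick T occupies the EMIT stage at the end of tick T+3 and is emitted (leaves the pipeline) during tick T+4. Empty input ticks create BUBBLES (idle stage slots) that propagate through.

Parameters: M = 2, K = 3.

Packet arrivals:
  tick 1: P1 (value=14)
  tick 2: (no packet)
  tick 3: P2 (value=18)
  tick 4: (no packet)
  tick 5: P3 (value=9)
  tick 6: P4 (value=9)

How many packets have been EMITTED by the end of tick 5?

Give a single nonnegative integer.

Tick 1: [PARSE:P1(v=14,ok=F), VALIDATE:-, TRANSFORM:-, EMIT:-] out:-; in:P1
Tick 2: [PARSE:-, VALIDATE:P1(v=14,ok=F), TRANSFORM:-, EMIT:-] out:-; in:-
Tick 3: [PARSE:P2(v=18,ok=F), VALIDATE:-, TRANSFORM:P1(v=0,ok=F), EMIT:-] out:-; in:P2
Tick 4: [PARSE:-, VALIDATE:P2(v=18,ok=T), TRANSFORM:-, EMIT:P1(v=0,ok=F)] out:-; in:-
Tick 5: [PARSE:P3(v=9,ok=F), VALIDATE:-, TRANSFORM:P2(v=54,ok=T), EMIT:-] out:P1(v=0); in:P3
Emitted by tick 5: ['P1']

Answer: 1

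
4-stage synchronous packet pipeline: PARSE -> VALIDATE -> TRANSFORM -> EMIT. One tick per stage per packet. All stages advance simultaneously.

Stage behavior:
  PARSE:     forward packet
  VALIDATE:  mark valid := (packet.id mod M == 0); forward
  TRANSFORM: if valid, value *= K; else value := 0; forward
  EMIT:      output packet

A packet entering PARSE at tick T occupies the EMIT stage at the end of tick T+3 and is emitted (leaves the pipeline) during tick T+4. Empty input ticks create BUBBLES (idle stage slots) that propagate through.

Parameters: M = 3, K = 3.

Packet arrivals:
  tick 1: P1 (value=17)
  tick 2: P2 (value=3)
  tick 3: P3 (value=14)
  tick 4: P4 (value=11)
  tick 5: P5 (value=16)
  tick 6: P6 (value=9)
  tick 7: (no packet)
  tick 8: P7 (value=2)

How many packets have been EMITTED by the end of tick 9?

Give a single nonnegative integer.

Answer: 5

Derivation:
Tick 1: [PARSE:P1(v=17,ok=F), VALIDATE:-, TRANSFORM:-, EMIT:-] out:-; in:P1
Tick 2: [PARSE:P2(v=3,ok=F), VALIDATE:P1(v=17,ok=F), TRANSFORM:-, EMIT:-] out:-; in:P2
Tick 3: [PARSE:P3(v=14,ok=F), VALIDATE:P2(v=3,ok=F), TRANSFORM:P1(v=0,ok=F), EMIT:-] out:-; in:P3
Tick 4: [PARSE:P4(v=11,ok=F), VALIDATE:P3(v=14,ok=T), TRANSFORM:P2(v=0,ok=F), EMIT:P1(v=0,ok=F)] out:-; in:P4
Tick 5: [PARSE:P5(v=16,ok=F), VALIDATE:P4(v=11,ok=F), TRANSFORM:P3(v=42,ok=T), EMIT:P2(v=0,ok=F)] out:P1(v=0); in:P5
Tick 6: [PARSE:P6(v=9,ok=F), VALIDATE:P5(v=16,ok=F), TRANSFORM:P4(v=0,ok=F), EMIT:P3(v=42,ok=T)] out:P2(v=0); in:P6
Tick 7: [PARSE:-, VALIDATE:P6(v=9,ok=T), TRANSFORM:P5(v=0,ok=F), EMIT:P4(v=0,ok=F)] out:P3(v=42); in:-
Tick 8: [PARSE:P7(v=2,ok=F), VALIDATE:-, TRANSFORM:P6(v=27,ok=T), EMIT:P5(v=0,ok=F)] out:P4(v=0); in:P7
Tick 9: [PARSE:-, VALIDATE:P7(v=2,ok=F), TRANSFORM:-, EMIT:P6(v=27,ok=T)] out:P5(v=0); in:-
Emitted by tick 9: ['P1', 'P2', 'P3', 'P4', 'P5']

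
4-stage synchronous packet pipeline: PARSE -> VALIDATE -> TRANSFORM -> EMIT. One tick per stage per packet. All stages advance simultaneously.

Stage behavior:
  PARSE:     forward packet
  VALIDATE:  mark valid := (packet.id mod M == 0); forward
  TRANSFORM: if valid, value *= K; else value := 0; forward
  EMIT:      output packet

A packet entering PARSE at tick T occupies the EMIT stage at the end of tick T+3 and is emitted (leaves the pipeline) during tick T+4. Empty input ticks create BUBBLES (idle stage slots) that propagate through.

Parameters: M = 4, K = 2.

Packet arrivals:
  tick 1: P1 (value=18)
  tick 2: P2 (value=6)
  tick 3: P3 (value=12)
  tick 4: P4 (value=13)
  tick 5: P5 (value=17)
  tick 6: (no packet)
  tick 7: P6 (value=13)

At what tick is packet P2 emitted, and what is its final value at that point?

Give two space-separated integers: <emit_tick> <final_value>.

Tick 1: [PARSE:P1(v=18,ok=F), VALIDATE:-, TRANSFORM:-, EMIT:-] out:-; in:P1
Tick 2: [PARSE:P2(v=6,ok=F), VALIDATE:P1(v=18,ok=F), TRANSFORM:-, EMIT:-] out:-; in:P2
Tick 3: [PARSE:P3(v=12,ok=F), VALIDATE:P2(v=6,ok=F), TRANSFORM:P1(v=0,ok=F), EMIT:-] out:-; in:P3
Tick 4: [PARSE:P4(v=13,ok=F), VALIDATE:P3(v=12,ok=F), TRANSFORM:P2(v=0,ok=F), EMIT:P1(v=0,ok=F)] out:-; in:P4
Tick 5: [PARSE:P5(v=17,ok=F), VALIDATE:P4(v=13,ok=T), TRANSFORM:P3(v=0,ok=F), EMIT:P2(v=0,ok=F)] out:P1(v=0); in:P5
Tick 6: [PARSE:-, VALIDATE:P5(v=17,ok=F), TRANSFORM:P4(v=26,ok=T), EMIT:P3(v=0,ok=F)] out:P2(v=0); in:-
Tick 7: [PARSE:P6(v=13,ok=F), VALIDATE:-, TRANSFORM:P5(v=0,ok=F), EMIT:P4(v=26,ok=T)] out:P3(v=0); in:P6
Tick 8: [PARSE:-, VALIDATE:P6(v=13,ok=F), TRANSFORM:-, EMIT:P5(v=0,ok=F)] out:P4(v=26); in:-
Tick 9: [PARSE:-, VALIDATE:-, TRANSFORM:P6(v=0,ok=F), EMIT:-] out:P5(v=0); in:-
Tick 10: [PARSE:-, VALIDATE:-, TRANSFORM:-, EMIT:P6(v=0,ok=F)] out:-; in:-
Tick 11: [PARSE:-, VALIDATE:-, TRANSFORM:-, EMIT:-] out:P6(v=0); in:-
P2: arrives tick 2, valid=False (id=2, id%4=2), emit tick 6, final value 0

Answer: 6 0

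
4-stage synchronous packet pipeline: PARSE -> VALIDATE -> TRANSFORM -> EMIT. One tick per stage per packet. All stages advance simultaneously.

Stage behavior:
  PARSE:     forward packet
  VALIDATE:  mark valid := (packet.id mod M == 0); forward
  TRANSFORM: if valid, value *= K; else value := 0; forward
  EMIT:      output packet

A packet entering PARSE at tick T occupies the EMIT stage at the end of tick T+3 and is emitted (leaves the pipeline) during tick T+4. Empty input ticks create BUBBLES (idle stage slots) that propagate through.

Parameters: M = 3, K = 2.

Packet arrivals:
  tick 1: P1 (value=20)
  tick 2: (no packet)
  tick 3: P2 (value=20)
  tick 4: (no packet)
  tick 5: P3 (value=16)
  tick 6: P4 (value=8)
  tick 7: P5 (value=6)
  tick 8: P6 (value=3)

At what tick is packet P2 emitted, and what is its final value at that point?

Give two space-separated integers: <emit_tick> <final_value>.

Answer: 7 0

Derivation:
Tick 1: [PARSE:P1(v=20,ok=F), VALIDATE:-, TRANSFORM:-, EMIT:-] out:-; in:P1
Tick 2: [PARSE:-, VALIDATE:P1(v=20,ok=F), TRANSFORM:-, EMIT:-] out:-; in:-
Tick 3: [PARSE:P2(v=20,ok=F), VALIDATE:-, TRANSFORM:P1(v=0,ok=F), EMIT:-] out:-; in:P2
Tick 4: [PARSE:-, VALIDATE:P2(v=20,ok=F), TRANSFORM:-, EMIT:P1(v=0,ok=F)] out:-; in:-
Tick 5: [PARSE:P3(v=16,ok=F), VALIDATE:-, TRANSFORM:P2(v=0,ok=F), EMIT:-] out:P1(v=0); in:P3
Tick 6: [PARSE:P4(v=8,ok=F), VALIDATE:P3(v=16,ok=T), TRANSFORM:-, EMIT:P2(v=0,ok=F)] out:-; in:P4
Tick 7: [PARSE:P5(v=6,ok=F), VALIDATE:P4(v=8,ok=F), TRANSFORM:P3(v=32,ok=T), EMIT:-] out:P2(v=0); in:P5
Tick 8: [PARSE:P6(v=3,ok=F), VALIDATE:P5(v=6,ok=F), TRANSFORM:P4(v=0,ok=F), EMIT:P3(v=32,ok=T)] out:-; in:P6
Tick 9: [PARSE:-, VALIDATE:P6(v=3,ok=T), TRANSFORM:P5(v=0,ok=F), EMIT:P4(v=0,ok=F)] out:P3(v=32); in:-
Tick 10: [PARSE:-, VALIDATE:-, TRANSFORM:P6(v=6,ok=T), EMIT:P5(v=0,ok=F)] out:P4(v=0); in:-
Tick 11: [PARSE:-, VALIDATE:-, TRANSFORM:-, EMIT:P6(v=6,ok=T)] out:P5(v=0); in:-
Tick 12: [PARSE:-, VALIDATE:-, TRANSFORM:-, EMIT:-] out:P6(v=6); in:-
P2: arrives tick 3, valid=False (id=2, id%3=2), emit tick 7, final value 0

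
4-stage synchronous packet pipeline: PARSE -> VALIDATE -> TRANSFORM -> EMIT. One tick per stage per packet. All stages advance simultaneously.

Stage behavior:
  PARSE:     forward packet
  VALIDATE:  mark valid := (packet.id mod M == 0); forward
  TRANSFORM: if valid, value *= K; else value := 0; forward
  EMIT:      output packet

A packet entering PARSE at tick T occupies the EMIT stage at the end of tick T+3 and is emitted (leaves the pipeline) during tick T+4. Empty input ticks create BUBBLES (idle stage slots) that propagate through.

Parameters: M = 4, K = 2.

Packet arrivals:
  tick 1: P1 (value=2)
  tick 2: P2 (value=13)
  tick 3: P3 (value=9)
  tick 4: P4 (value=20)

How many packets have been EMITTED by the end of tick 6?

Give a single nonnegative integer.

Tick 1: [PARSE:P1(v=2,ok=F), VALIDATE:-, TRANSFORM:-, EMIT:-] out:-; in:P1
Tick 2: [PARSE:P2(v=13,ok=F), VALIDATE:P1(v=2,ok=F), TRANSFORM:-, EMIT:-] out:-; in:P2
Tick 3: [PARSE:P3(v=9,ok=F), VALIDATE:P2(v=13,ok=F), TRANSFORM:P1(v=0,ok=F), EMIT:-] out:-; in:P3
Tick 4: [PARSE:P4(v=20,ok=F), VALIDATE:P3(v=9,ok=F), TRANSFORM:P2(v=0,ok=F), EMIT:P1(v=0,ok=F)] out:-; in:P4
Tick 5: [PARSE:-, VALIDATE:P4(v=20,ok=T), TRANSFORM:P3(v=0,ok=F), EMIT:P2(v=0,ok=F)] out:P1(v=0); in:-
Tick 6: [PARSE:-, VALIDATE:-, TRANSFORM:P4(v=40,ok=T), EMIT:P3(v=0,ok=F)] out:P2(v=0); in:-
Emitted by tick 6: ['P1', 'P2']

Answer: 2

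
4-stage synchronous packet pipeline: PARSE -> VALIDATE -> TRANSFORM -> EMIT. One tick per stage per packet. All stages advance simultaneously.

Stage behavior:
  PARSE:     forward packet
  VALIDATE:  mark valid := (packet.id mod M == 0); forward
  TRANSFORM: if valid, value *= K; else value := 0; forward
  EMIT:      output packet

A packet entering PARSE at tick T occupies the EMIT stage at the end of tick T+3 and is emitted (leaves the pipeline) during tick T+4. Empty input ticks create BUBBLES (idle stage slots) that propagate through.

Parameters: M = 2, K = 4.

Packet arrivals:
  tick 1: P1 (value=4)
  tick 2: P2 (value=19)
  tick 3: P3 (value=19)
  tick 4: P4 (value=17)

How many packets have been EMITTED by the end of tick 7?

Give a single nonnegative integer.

Tick 1: [PARSE:P1(v=4,ok=F), VALIDATE:-, TRANSFORM:-, EMIT:-] out:-; in:P1
Tick 2: [PARSE:P2(v=19,ok=F), VALIDATE:P1(v=4,ok=F), TRANSFORM:-, EMIT:-] out:-; in:P2
Tick 3: [PARSE:P3(v=19,ok=F), VALIDATE:P2(v=19,ok=T), TRANSFORM:P1(v=0,ok=F), EMIT:-] out:-; in:P3
Tick 4: [PARSE:P4(v=17,ok=F), VALIDATE:P3(v=19,ok=F), TRANSFORM:P2(v=76,ok=T), EMIT:P1(v=0,ok=F)] out:-; in:P4
Tick 5: [PARSE:-, VALIDATE:P4(v=17,ok=T), TRANSFORM:P3(v=0,ok=F), EMIT:P2(v=76,ok=T)] out:P1(v=0); in:-
Tick 6: [PARSE:-, VALIDATE:-, TRANSFORM:P4(v=68,ok=T), EMIT:P3(v=0,ok=F)] out:P2(v=76); in:-
Tick 7: [PARSE:-, VALIDATE:-, TRANSFORM:-, EMIT:P4(v=68,ok=T)] out:P3(v=0); in:-
Emitted by tick 7: ['P1', 'P2', 'P3']

Answer: 3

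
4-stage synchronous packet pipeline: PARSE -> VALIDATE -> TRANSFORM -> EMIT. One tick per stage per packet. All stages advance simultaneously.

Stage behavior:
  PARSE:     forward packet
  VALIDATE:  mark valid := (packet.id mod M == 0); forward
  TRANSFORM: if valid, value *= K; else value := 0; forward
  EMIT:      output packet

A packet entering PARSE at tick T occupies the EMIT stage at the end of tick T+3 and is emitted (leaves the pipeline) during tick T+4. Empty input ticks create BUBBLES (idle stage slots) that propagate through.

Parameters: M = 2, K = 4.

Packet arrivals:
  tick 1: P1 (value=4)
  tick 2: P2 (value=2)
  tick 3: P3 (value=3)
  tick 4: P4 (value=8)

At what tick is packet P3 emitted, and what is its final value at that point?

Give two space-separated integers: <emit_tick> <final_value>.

Tick 1: [PARSE:P1(v=4,ok=F), VALIDATE:-, TRANSFORM:-, EMIT:-] out:-; in:P1
Tick 2: [PARSE:P2(v=2,ok=F), VALIDATE:P1(v=4,ok=F), TRANSFORM:-, EMIT:-] out:-; in:P2
Tick 3: [PARSE:P3(v=3,ok=F), VALIDATE:P2(v=2,ok=T), TRANSFORM:P1(v=0,ok=F), EMIT:-] out:-; in:P3
Tick 4: [PARSE:P4(v=8,ok=F), VALIDATE:P3(v=3,ok=F), TRANSFORM:P2(v=8,ok=T), EMIT:P1(v=0,ok=F)] out:-; in:P4
Tick 5: [PARSE:-, VALIDATE:P4(v=8,ok=T), TRANSFORM:P3(v=0,ok=F), EMIT:P2(v=8,ok=T)] out:P1(v=0); in:-
Tick 6: [PARSE:-, VALIDATE:-, TRANSFORM:P4(v=32,ok=T), EMIT:P3(v=0,ok=F)] out:P2(v=8); in:-
Tick 7: [PARSE:-, VALIDATE:-, TRANSFORM:-, EMIT:P4(v=32,ok=T)] out:P3(v=0); in:-
Tick 8: [PARSE:-, VALIDATE:-, TRANSFORM:-, EMIT:-] out:P4(v=32); in:-
P3: arrives tick 3, valid=False (id=3, id%2=1), emit tick 7, final value 0

Answer: 7 0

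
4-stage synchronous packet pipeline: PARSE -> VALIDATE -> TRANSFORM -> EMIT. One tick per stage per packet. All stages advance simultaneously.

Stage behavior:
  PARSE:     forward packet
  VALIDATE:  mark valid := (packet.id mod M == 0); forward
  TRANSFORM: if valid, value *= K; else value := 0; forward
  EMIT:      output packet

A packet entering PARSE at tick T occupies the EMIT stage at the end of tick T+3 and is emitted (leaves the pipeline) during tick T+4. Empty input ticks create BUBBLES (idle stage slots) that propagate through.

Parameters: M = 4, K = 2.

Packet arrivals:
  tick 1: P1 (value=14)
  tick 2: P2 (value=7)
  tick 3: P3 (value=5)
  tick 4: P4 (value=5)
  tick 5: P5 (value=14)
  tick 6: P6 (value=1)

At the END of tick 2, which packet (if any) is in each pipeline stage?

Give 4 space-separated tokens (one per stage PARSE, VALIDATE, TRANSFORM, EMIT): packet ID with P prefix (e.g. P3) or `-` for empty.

Tick 1: [PARSE:P1(v=14,ok=F), VALIDATE:-, TRANSFORM:-, EMIT:-] out:-; in:P1
Tick 2: [PARSE:P2(v=7,ok=F), VALIDATE:P1(v=14,ok=F), TRANSFORM:-, EMIT:-] out:-; in:P2
At end of tick 2: ['P2', 'P1', '-', '-']

Answer: P2 P1 - -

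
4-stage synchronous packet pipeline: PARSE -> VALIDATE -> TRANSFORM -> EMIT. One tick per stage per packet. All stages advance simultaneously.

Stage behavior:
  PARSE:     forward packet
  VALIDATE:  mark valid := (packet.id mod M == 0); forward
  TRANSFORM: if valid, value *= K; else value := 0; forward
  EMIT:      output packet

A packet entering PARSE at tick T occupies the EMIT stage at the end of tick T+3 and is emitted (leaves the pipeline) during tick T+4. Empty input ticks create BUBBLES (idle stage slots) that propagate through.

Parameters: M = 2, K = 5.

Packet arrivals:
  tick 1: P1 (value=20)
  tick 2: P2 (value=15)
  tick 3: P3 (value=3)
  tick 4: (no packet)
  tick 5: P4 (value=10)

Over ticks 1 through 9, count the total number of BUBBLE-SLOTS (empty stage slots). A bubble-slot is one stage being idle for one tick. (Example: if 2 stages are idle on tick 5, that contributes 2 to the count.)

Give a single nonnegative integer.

Tick 1: [PARSE:P1(v=20,ok=F), VALIDATE:-, TRANSFORM:-, EMIT:-] out:-; bubbles=3
Tick 2: [PARSE:P2(v=15,ok=F), VALIDATE:P1(v=20,ok=F), TRANSFORM:-, EMIT:-] out:-; bubbles=2
Tick 3: [PARSE:P3(v=3,ok=F), VALIDATE:P2(v=15,ok=T), TRANSFORM:P1(v=0,ok=F), EMIT:-] out:-; bubbles=1
Tick 4: [PARSE:-, VALIDATE:P3(v=3,ok=F), TRANSFORM:P2(v=75,ok=T), EMIT:P1(v=0,ok=F)] out:-; bubbles=1
Tick 5: [PARSE:P4(v=10,ok=F), VALIDATE:-, TRANSFORM:P3(v=0,ok=F), EMIT:P2(v=75,ok=T)] out:P1(v=0); bubbles=1
Tick 6: [PARSE:-, VALIDATE:P4(v=10,ok=T), TRANSFORM:-, EMIT:P3(v=0,ok=F)] out:P2(v=75); bubbles=2
Tick 7: [PARSE:-, VALIDATE:-, TRANSFORM:P4(v=50,ok=T), EMIT:-] out:P3(v=0); bubbles=3
Tick 8: [PARSE:-, VALIDATE:-, TRANSFORM:-, EMIT:P4(v=50,ok=T)] out:-; bubbles=3
Tick 9: [PARSE:-, VALIDATE:-, TRANSFORM:-, EMIT:-] out:P4(v=50); bubbles=4
Total bubble-slots: 20

Answer: 20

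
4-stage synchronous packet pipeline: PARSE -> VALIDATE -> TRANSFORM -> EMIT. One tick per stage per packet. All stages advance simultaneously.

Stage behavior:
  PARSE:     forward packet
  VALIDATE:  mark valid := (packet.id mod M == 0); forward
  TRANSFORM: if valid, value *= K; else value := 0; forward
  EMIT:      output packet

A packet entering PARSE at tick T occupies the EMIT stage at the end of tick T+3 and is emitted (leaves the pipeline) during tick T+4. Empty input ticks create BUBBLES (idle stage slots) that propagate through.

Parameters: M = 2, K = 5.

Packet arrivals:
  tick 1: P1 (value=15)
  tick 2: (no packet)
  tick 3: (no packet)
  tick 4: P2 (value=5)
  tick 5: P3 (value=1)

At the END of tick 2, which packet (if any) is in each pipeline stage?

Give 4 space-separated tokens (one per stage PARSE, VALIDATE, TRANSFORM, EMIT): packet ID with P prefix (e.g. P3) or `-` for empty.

Tick 1: [PARSE:P1(v=15,ok=F), VALIDATE:-, TRANSFORM:-, EMIT:-] out:-; in:P1
Tick 2: [PARSE:-, VALIDATE:P1(v=15,ok=F), TRANSFORM:-, EMIT:-] out:-; in:-
At end of tick 2: ['-', 'P1', '-', '-']

Answer: - P1 - -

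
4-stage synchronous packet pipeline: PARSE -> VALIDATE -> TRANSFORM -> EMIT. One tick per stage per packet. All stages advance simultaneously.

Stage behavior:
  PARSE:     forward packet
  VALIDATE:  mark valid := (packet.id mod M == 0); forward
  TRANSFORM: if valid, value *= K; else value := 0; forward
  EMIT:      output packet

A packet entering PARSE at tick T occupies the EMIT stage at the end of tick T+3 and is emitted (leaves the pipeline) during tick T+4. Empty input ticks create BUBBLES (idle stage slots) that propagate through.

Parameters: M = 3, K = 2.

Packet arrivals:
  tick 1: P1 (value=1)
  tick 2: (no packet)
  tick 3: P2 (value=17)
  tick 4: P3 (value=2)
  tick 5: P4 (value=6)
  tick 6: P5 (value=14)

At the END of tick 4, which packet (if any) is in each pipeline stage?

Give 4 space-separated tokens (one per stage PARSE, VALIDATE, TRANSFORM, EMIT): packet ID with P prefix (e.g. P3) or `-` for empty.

Tick 1: [PARSE:P1(v=1,ok=F), VALIDATE:-, TRANSFORM:-, EMIT:-] out:-; in:P1
Tick 2: [PARSE:-, VALIDATE:P1(v=1,ok=F), TRANSFORM:-, EMIT:-] out:-; in:-
Tick 3: [PARSE:P2(v=17,ok=F), VALIDATE:-, TRANSFORM:P1(v=0,ok=F), EMIT:-] out:-; in:P2
Tick 4: [PARSE:P3(v=2,ok=F), VALIDATE:P2(v=17,ok=F), TRANSFORM:-, EMIT:P1(v=0,ok=F)] out:-; in:P3
At end of tick 4: ['P3', 'P2', '-', 'P1']

Answer: P3 P2 - P1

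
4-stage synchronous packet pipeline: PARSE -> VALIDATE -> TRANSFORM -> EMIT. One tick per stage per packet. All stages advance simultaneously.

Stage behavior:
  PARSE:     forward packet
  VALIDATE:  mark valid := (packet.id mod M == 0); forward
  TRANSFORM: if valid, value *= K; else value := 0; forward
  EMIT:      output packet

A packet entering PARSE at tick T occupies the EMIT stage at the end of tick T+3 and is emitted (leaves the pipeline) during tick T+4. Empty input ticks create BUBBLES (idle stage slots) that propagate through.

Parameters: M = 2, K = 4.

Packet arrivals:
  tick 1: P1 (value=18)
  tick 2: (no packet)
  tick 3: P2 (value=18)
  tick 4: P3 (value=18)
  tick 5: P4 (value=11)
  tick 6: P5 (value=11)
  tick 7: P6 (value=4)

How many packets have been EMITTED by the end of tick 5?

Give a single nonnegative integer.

Tick 1: [PARSE:P1(v=18,ok=F), VALIDATE:-, TRANSFORM:-, EMIT:-] out:-; in:P1
Tick 2: [PARSE:-, VALIDATE:P1(v=18,ok=F), TRANSFORM:-, EMIT:-] out:-; in:-
Tick 3: [PARSE:P2(v=18,ok=F), VALIDATE:-, TRANSFORM:P1(v=0,ok=F), EMIT:-] out:-; in:P2
Tick 4: [PARSE:P3(v=18,ok=F), VALIDATE:P2(v=18,ok=T), TRANSFORM:-, EMIT:P1(v=0,ok=F)] out:-; in:P3
Tick 5: [PARSE:P4(v=11,ok=F), VALIDATE:P3(v=18,ok=F), TRANSFORM:P2(v=72,ok=T), EMIT:-] out:P1(v=0); in:P4
Emitted by tick 5: ['P1']

Answer: 1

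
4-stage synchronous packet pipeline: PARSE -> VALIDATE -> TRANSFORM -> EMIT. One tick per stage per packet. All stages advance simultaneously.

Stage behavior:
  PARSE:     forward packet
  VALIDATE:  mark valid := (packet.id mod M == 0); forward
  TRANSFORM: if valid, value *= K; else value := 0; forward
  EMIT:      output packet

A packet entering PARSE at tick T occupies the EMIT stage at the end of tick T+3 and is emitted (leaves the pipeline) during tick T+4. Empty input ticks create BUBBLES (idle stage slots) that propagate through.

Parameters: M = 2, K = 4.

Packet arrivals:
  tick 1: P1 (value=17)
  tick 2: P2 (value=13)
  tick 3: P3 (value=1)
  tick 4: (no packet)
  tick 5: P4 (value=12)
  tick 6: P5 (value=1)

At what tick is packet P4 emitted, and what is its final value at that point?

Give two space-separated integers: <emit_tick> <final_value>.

Answer: 9 48

Derivation:
Tick 1: [PARSE:P1(v=17,ok=F), VALIDATE:-, TRANSFORM:-, EMIT:-] out:-; in:P1
Tick 2: [PARSE:P2(v=13,ok=F), VALIDATE:P1(v=17,ok=F), TRANSFORM:-, EMIT:-] out:-; in:P2
Tick 3: [PARSE:P3(v=1,ok=F), VALIDATE:P2(v=13,ok=T), TRANSFORM:P1(v=0,ok=F), EMIT:-] out:-; in:P3
Tick 4: [PARSE:-, VALIDATE:P3(v=1,ok=F), TRANSFORM:P2(v=52,ok=T), EMIT:P1(v=0,ok=F)] out:-; in:-
Tick 5: [PARSE:P4(v=12,ok=F), VALIDATE:-, TRANSFORM:P3(v=0,ok=F), EMIT:P2(v=52,ok=T)] out:P1(v=0); in:P4
Tick 6: [PARSE:P5(v=1,ok=F), VALIDATE:P4(v=12,ok=T), TRANSFORM:-, EMIT:P3(v=0,ok=F)] out:P2(v=52); in:P5
Tick 7: [PARSE:-, VALIDATE:P5(v=1,ok=F), TRANSFORM:P4(v=48,ok=T), EMIT:-] out:P3(v=0); in:-
Tick 8: [PARSE:-, VALIDATE:-, TRANSFORM:P5(v=0,ok=F), EMIT:P4(v=48,ok=T)] out:-; in:-
Tick 9: [PARSE:-, VALIDATE:-, TRANSFORM:-, EMIT:P5(v=0,ok=F)] out:P4(v=48); in:-
Tick 10: [PARSE:-, VALIDATE:-, TRANSFORM:-, EMIT:-] out:P5(v=0); in:-
P4: arrives tick 5, valid=True (id=4, id%2=0), emit tick 9, final value 48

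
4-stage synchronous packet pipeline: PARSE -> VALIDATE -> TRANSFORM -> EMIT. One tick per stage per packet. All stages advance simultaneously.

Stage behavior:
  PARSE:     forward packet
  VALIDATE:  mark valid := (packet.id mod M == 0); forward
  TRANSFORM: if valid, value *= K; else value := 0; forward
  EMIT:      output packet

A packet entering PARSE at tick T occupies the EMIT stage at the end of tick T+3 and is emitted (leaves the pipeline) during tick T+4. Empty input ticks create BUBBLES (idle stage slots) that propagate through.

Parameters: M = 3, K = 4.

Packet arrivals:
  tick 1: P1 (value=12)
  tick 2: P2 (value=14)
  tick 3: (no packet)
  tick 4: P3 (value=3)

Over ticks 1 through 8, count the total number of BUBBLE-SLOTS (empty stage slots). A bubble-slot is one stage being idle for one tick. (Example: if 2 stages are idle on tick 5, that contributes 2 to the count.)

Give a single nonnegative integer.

Answer: 20

Derivation:
Tick 1: [PARSE:P1(v=12,ok=F), VALIDATE:-, TRANSFORM:-, EMIT:-] out:-; bubbles=3
Tick 2: [PARSE:P2(v=14,ok=F), VALIDATE:P1(v=12,ok=F), TRANSFORM:-, EMIT:-] out:-; bubbles=2
Tick 3: [PARSE:-, VALIDATE:P2(v=14,ok=F), TRANSFORM:P1(v=0,ok=F), EMIT:-] out:-; bubbles=2
Tick 4: [PARSE:P3(v=3,ok=F), VALIDATE:-, TRANSFORM:P2(v=0,ok=F), EMIT:P1(v=0,ok=F)] out:-; bubbles=1
Tick 5: [PARSE:-, VALIDATE:P3(v=3,ok=T), TRANSFORM:-, EMIT:P2(v=0,ok=F)] out:P1(v=0); bubbles=2
Tick 6: [PARSE:-, VALIDATE:-, TRANSFORM:P3(v=12,ok=T), EMIT:-] out:P2(v=0); bubbles=3
Tick 7: [PARSE:-, VALIDATE:-, TRANSFORM:-, EMIT:P3(v=12,ok=T)] out:-; bubbles=3
Tick 8: [PARSE:-, VALIDATE:-, TRANSFORM:-, EMIT:-] out:P3(v=12); bubbles=4
Total bubble-slots: 20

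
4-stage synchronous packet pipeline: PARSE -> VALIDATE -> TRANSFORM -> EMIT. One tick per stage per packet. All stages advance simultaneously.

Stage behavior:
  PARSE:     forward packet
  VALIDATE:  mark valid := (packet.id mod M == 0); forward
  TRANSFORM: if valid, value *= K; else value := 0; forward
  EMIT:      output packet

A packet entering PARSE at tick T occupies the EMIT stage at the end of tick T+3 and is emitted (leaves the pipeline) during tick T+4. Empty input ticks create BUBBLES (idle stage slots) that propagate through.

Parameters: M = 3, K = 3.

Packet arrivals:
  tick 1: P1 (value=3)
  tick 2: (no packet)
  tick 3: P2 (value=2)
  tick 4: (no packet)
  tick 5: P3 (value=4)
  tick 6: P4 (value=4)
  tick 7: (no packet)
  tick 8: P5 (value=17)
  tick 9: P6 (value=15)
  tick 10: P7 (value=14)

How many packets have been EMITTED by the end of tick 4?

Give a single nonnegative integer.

Tick 1: [PARSE:P1(v=3,ok=F), VALIDATE:-, TRANSFORM:-, EMIT:-] out:-; in:P1
Tick 2: [PARSE:-, VALIDATE:P1(v=3,ok=F), TRANSFORM:-, EMIT:-] out:-; in:-
Tick 3: [PARSE:P2(v=2,ok=F), VALIDATE:-, TRANSFORM:P1(v=0,ok=F), EMIT:-] out:-; in:P2
Tick 4: [PARSE:-, VALIDATE:P2(v=2,ok=F), TRANSFORM:-, EMIT:P1(v=0,ok=F)] out:-; in:-
Emitted by tick 4: []

Answer: 0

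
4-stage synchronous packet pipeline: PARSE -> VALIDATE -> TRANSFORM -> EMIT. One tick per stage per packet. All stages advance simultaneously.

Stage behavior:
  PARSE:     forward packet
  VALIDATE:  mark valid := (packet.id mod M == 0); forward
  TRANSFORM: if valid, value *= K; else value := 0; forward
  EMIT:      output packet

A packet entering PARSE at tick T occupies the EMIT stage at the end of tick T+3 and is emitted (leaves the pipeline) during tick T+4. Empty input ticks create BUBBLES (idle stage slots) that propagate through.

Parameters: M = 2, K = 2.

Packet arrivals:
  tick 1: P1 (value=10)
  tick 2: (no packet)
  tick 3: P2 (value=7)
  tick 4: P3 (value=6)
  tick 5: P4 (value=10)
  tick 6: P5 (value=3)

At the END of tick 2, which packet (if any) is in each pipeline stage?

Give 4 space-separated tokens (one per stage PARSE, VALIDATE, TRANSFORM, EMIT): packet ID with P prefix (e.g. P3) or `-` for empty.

Tick 1: [PARSE:P1(v=10,ok=F), VALIDATE:-, TRANSFORM:-, EMIT:-] out:-; in:P1
Tick 2: [PARSE:-, VALIDATE:P1(v=10,ok=F), TRANSFORM:-, EMIT:-] out:-; in:-
At end of tick 2: ['-', 'P1', '-', '-']

Answer: - P1 - -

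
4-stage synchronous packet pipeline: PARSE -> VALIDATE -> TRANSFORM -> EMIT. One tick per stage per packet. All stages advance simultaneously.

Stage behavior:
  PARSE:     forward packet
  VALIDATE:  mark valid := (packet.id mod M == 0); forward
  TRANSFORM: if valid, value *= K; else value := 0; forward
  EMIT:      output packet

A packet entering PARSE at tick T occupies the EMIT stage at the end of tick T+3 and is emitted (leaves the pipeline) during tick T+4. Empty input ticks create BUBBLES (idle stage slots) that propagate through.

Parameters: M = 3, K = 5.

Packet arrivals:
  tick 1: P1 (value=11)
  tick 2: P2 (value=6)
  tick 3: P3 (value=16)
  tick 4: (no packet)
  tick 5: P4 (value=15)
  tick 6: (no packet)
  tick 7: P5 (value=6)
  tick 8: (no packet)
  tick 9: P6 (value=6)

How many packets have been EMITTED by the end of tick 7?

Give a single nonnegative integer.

Answer: 3

Derivation:
Tick 1: [PARSE:P1(v=11,ok=F), VALIDATE:-, TRANSFORM:-, EMIT:-] out:-; in:P1
Tick 2: [PARSE:P2(v=6,ok=F), VALIDATE:P1(v=11,ok=F), TRANSFORM:-, EMIT:-] out:-; in:P2
Tick 3: [PARSE:P3(v=16,ok=F), VALIDATE:P2(v=6,ok=F), TRANSFORM:P1(v=0,ok=F), EMIT:-] out:-; in:P3
Tick 4: [PARSE:-, VALIDATE:P3(v=16,ok=T), TRANSFORM:P2(v=0,ok=F), EMIT:P1(v=0,ok=F)] out:-; in:-
Tick 5: [PARSE:P4(v=15,ok=F), VALIDATE:-, TRANSFORM:P3(v=80,ok=T), EMIT:P2(v=0,ok=F)] out:P1(v=0); in:P4
Tick 6: [PARSE:-, VALIDATE:P4(v=15,ok=F), TRANSFORM:-, EMIT:P3(v=80,ok=T)] out:P2(v=0); in:-
Tick 7: [PARSE:P5(v=6,ok=F), VALIDATE:-, TRANSFORM:P4(v=0,ok=F), EMIT:-] out:P3(v=80); in:P5
Emitted by tick 7: ['P1', 'P2', 'P3']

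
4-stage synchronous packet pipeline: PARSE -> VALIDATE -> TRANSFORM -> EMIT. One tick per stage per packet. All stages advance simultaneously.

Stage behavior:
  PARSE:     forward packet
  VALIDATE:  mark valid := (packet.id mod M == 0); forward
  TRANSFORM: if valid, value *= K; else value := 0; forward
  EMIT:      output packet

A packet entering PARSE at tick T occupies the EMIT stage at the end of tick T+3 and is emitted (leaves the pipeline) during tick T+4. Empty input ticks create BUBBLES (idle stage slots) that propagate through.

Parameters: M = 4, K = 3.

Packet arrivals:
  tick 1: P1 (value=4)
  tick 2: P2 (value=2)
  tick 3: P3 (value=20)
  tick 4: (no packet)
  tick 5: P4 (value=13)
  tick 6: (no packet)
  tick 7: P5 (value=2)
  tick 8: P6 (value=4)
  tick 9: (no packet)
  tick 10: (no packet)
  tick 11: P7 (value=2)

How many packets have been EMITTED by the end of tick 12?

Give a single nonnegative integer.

Answer: 6

Derivation:
Tick 1: [PARSE:P1(v=4,ok=F), VALIDATE:-, TRANSFORM:-, EMIT:-] out:-; in:P1
Tick 2: [PARSE:P2(v=2,ok=F), VALIDATE:P1(v=4,ok=F), TRANSFORM:-, EMIT:-] out:-; in:P2
Tick 3: [PARSE:P3(v=20,ok=F), VALIDATE:P2(v=2,ok=F), TRANSFORM:P1(v=0,ok=F), EMIT:-] out:-; in:P3
Tick 4: [PARSE:-, VALIDATE:P3(v=20,ok=F), TRANSFORM:P2(v=0,ok=F), EMIT:P1(v=0,ok=F)] out:-; in:-
Tick 5: [PARSE:P4(v=13,ok=F), VALIDATE:-, TRANSFORM:P3(v=0,ok=F), EMIT:P2(v=0,ok=F)] out:P1(v=0); in:P4
Tick 6: [PARSE:-, VALIDATE:P4(v=13,ok=T), TRANSFORM:-, EMIT:P3(v=0,ok=F)] out:P2(v=0); in:-
Tick 7: [PARSE:P5(v=2,ok=F), VALIDATE:-, TRANSFORM:P4(v=39,ok=T), EMIT:-] out:P3(v=0); in:P5
Tick 8: [PARSE:P6(v=4,ok=F), VALIDATE:P5(v=2,ok=F), TRANSFORM:-, EMIT:P4(v=39,ok=T)] out:-; in:P6
Tick 9: [PARSE:-, VALIDATE:P6(v=4,ok=F), TRANSFORM:P5(v=0,ok=F), EMIT:-] out:P4(v=39); in:-
Tick 10: [PARSE:-, VALIDATE:-, TRANSFORM:P6(v=0,ok=F), EMIT:P5(v=0,ok=F)] out:-; in:-
Tick 11: [PARSE:P7(v=2,ok=F), VALIDATE:-, TRANSFORM:-, EMIT:P6(v=0,ok=F)] out:P5(v=0); in:P7
Tick 12: [PARSE:-, VALIDATE:P7(v=2,ok=F), TRANSFORM:-, EMIT:-] out:P6(v=0); in:-
Emitted by tick 12: ['P1', 'P2', 'P3', 'P4', 'P5', 'P6']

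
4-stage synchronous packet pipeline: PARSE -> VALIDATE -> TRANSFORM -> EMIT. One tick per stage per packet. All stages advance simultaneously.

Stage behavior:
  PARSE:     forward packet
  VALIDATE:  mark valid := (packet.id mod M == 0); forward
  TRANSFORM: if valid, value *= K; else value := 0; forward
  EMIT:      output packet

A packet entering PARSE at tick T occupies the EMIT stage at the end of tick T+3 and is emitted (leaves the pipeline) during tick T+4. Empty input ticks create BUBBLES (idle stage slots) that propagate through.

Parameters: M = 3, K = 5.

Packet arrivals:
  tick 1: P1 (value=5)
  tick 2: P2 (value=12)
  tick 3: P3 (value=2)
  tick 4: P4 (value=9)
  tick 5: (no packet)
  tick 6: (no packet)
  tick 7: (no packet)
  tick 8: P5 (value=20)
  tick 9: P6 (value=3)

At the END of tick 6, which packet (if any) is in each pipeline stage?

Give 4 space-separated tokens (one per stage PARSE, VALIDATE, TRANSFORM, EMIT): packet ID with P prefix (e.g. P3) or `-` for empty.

Answer: - - P4 P3

Derivation:
Tick 1: [PARSE:P1(v=5,ok=F), VALIDATE:-, TRANSFORM:-, EMIT:-] out:-; in:P1
Tick 2: [PARSE:P2(v=12,ok=F), VALIDATE:P1(v=5,ok=F), TRANSFORM:-, EMIT:-] out:-; in:P2
Tick 3: [PARSE:P3(v=2,ok=F), VALIDATE:P2(v=12,ok=F), TRANSFORM:P1(v=0,ok=F), EMIT:-] out:-; in:P3
Tick 4: [PARSE:P4(v=9,ok=F), VALIDATE:P3(v=2,ok=T), TRANSFORM:P2(v=0,ok=F), EMIT:P1(v=0,ok=F)] out:-; in:P4
Tick 5: [PARSE:-, VALIDATE:P4(v=9,ok=F), TRANSFORM:P3(v=10,ok=T), EMIT:P2(v=0,ok=F)] out:P1(v=0); in:-
Tick 6: [PARSE:-, VALIDATE:-, TRANSFORM:P4(v=0,ok=F), EMIT:P3(v=10,ok=T)] out:P2(v=0); in:-
At end of tick 6: ['-', '-', 'P4', 'P3']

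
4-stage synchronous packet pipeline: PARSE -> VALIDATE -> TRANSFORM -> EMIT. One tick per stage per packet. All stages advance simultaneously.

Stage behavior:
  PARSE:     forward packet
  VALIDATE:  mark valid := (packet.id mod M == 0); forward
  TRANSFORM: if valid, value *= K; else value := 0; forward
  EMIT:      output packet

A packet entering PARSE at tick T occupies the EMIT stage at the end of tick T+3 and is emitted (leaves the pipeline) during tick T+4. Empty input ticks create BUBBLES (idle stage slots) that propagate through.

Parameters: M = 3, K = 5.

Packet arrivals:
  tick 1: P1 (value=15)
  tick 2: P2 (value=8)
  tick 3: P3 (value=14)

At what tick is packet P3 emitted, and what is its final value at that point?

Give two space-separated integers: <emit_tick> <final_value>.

Answer: 7 70

Derivation:
Tick 1: [PARSE:P1(v=15,ok=F), VALIDATE:-, TRANSFORM:-, EMIT:-] out:-; in:P1
Tick 2: [PARSE:P2(v=8,ok=F), VALIDATE:P1(v=15,ok=F), TRANSFORM:-, EMIT:-] out:-; in:P2
Tick 3: [PARSE:P3(v=14,ok=F), VALIDATE:P2(v=8,ok=F), TRANSFORM:P1(v=0,ok=F), EMIT:-] out:-; in:P3
Tick 4: [PARSE:-, VALIDATE:P3(v=14,ok=T), TRANSFORM:P2(v=0,ok=F), EMIT:P1(v=0,ok=F)] out:-; in:-
Tick 5: [PARSE:-, VALIDATE:-, TRANSFORM:P3(v=70,ok=T), EMIT:P2(v=0,ok=F)] out:P1(v=0); in:-
Tick 6: [PARSE:-, VALIDATE:-, TRANSFORM:-, EMIT:P3(v=70,ok=T)] out:P2(v=0); in:-
Tick 7: [PARSE:-, VALIDATE:-, TRANSFORM:-, EMIT:-] out:P3(v=70); in:-
P3: arrives tick 3, valid=True (id=3, id%3=0), emit tick 7, final value 70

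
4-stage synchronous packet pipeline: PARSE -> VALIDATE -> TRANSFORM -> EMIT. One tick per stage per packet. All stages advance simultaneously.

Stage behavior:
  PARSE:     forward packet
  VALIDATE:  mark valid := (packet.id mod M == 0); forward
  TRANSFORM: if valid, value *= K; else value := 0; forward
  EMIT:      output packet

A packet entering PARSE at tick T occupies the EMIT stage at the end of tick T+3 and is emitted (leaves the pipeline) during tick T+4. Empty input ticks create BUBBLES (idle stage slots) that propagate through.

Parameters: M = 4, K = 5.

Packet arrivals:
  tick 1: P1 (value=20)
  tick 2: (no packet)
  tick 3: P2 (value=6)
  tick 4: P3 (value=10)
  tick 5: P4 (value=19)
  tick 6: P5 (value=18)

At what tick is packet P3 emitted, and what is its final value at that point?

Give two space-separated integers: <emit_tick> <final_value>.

Tick 1: [PARSE:P1(v=20,ok=F), VALIDATE:-, TRANSFORM:-, EMIT:-] out:-; in:P1
Tick 2: [PARSE:-, VALIDATE:P1(v=20,ok=F), TRANSFORM:-, EMIT:-] out:-; in:-
Tick 3: [PARSE:P2(v=6,ok=F), VALIDATE:-, TRANSFORM:P1(v=0,ok=F), EMIT:-] out:-; in:P2
Tick 4: [PARSE:P3(v=10,ok=F), VALIDATE:P2(v=6,ok=F), TRANSFORM:-, EMIT:P1(v=0,ok=F)] out:-; in:P3
Tick 5: [PARSE:P4(v=19,ok=F), VALIDATE:P3(v=10,ok=F), TRANSFORM:P2(v=0,ok=F), EMIT:-] out:P1(v=0); in:P4
Tick 6: [PARSE:P5(v=18,ok=F), VALIDATE:P4(v=19,ok=T), TRANSFORM:P3(v=0,ok=F), EMIT:P2(v=0,ok=F)] out:-; in:P5
Tick 7: [PARSE:-, VALIDATE:P5(v=18,ok=F), TRANSFORM:P4(v=95,ok=T), EMIT:P3(v=0,ok=F)] out:P2(v=0); in:-
Tick 8: [PARSE:-, VALIDATE:-, TRANSFORM:P5(v=0,ok=F), EMIT:P4(v=95,ok=T)] out:P3(v=0); in:-
Tick 9: [PARSE:-, VALIDATE:-, TRANSFORM:-, EMIT:P5(v=0,ok=F)] out:P4(v=95); in:-
Tick 10: [PARSE:-, VALIDATE:-, TRANSFORM:-, EMIT:-] out:P5(v=0); in:-
P3: arrives tick 4, valid=False (id=3, id%4=3), emit tick 8, final value 0

Answer: 8 0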